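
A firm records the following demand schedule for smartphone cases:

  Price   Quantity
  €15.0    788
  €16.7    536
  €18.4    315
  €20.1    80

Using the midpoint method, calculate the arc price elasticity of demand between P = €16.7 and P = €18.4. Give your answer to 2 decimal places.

At P = 16.7, Q = 536; at P = 18.4, Q = 315.
ΔQ = -221, ΔP = 1.7. Midpoints: P̄ = 17.55, Q̄ = 425.5.
ε = (ΔQ/ΔP)(P̄/Q̄) = (-221/1.7)(17.55/425.5).

-5.36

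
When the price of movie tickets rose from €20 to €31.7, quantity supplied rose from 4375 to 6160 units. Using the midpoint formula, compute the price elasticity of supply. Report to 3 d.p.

ΔQ = 6160 − 4375 = 1785; ΔP = 31.7 − 20 = 11.7.
Midpoints: P̄ = 25.85, Q̄ = 5267.5.
ε_s = (ΔQ/ΔP)(P̄/Q̄) = (1785/11.7)(25.85/5267.5).

0.749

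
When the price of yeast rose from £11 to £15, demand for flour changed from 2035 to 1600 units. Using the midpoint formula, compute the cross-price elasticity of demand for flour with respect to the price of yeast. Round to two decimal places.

ΔQ_x = 1600 − 2035 = -435; ΔP_y = 15 − 11 = 4.
Midpoints: P̄_y = 13.00, Q̄_x = 1817.5.
ε_xy = (ΔQ_x/ΔP_y)(P̄_y/Q̄_x) = (-435/4)(13.00/1817.5).

-0.78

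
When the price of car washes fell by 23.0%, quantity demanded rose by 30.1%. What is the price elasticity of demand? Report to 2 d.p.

ε = %ΔQ / %ΔP = (30.1)/(-23.0) = -1.309.

-1.31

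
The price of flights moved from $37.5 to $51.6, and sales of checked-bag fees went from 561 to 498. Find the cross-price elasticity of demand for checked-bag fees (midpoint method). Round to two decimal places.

-0.38

ΔQ_x = 498 − 561 = -63; ΔP_y = 51.6 − 37.5 = 14.1.
Midpoints: P̄_y = 44.55, Q̄_x = 529.5.
ε_xy = (ΔQ_x/ΔP_y)(P̄_y/Q̄_x) = (-63/14.1)(44.55/529.5).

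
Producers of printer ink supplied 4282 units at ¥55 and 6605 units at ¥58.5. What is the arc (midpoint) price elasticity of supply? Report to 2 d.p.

6.92

ΔQ = 6605 − 4282 = 2323; ΔP = 58.5 − 55 = 3.5.
Midpoints: P̄ = 56.75, Q̄ = 5443.5.
ε_s = (ΔQ/ΔP)(P̄/Q̄) = (2323/3.5)(56.75/5443.5).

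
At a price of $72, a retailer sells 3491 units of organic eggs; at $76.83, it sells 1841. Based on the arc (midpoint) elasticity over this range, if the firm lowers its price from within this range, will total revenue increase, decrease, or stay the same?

increase

Arc ε = (-1650/4.83)(74.41/2666.0) ≈ -9.535.
|ε| = 9.54 > 1, so demand is elastic. A price cut therefore raises total revenue.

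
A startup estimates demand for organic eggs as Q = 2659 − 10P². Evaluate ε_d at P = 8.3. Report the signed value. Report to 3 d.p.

At P = 8.3, Q = 1970.100.
dQ/dP = −20P = -166.
ε = (dQ/dP)(P/Q) = (-166)(8.3/1970.100).

-0.699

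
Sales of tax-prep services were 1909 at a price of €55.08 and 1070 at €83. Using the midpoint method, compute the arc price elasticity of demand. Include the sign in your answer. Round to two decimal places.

ΔQ = 1070 − 1909 = -839; ΔP = 83 − 55.08 = 27.92.
Midpoints: P̄ = 69.04, Q̄ = 1489.5.
ε = (ΔQ/ΔP)(P̄/Q̄) = (-839/27.92)(69.04/1489.5).

-1.39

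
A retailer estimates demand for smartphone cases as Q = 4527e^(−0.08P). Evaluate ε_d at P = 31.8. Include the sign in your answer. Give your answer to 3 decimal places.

At P = 31.8, Q = 355.603.
dQ/dP = −0.08·4527e^(−0.08P) = −0.08Q = -28.448.
ε = (dQ/dP)(P/Q) = (-28.448)(31.8/355.603).
|ε| > 1, so demand is elastic at this price.

-2.544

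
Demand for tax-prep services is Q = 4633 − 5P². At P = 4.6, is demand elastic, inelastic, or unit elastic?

inelastic

Q = 4527.200, dQ/dP = -46.
ε = (dQ/dP)(P/Q) ≈ -0.047.
|ε| = 0.05 < 1.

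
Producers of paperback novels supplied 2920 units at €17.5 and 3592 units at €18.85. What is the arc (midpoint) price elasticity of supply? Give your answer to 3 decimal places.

2.779

ΔQ = 3592 − 2920 = 672; ΔP = 18.85 − 17.5 = 1.35.
Midpoints: P̄ = 18.18, Q̄ = 3256.0.
ε_s = (ΔQ/ΔP)(P̄/Q̄) = (672/1.35)(18.18/3256.0).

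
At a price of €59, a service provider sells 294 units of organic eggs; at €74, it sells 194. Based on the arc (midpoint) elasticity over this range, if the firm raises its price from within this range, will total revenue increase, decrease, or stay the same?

decrease

Arc ε = (-100/15)(66.50/244.0) ≈ -1.817.
|ε| = 1.82 > 1, so demand is elastic. A price rise therefore reduces total revenue.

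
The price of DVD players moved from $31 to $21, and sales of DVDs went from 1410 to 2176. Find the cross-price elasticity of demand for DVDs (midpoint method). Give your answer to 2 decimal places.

-1.11

ΔQ_x = 2176 − 1410 = 766; ΔP_y = 21 − 31 = -10.
Midpoints: P̄_y = 26.00, Q̄_x = 1793.0.
ε_xy = (ΔQ_x/ΔP_y)(P̄_y/Q̄_x) = (766/-10)(26.00/1793.0).
ε_xy < 0, so the goods are complements.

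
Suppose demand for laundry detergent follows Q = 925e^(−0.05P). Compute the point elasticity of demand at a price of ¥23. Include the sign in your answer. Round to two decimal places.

-1.15

At P = 23, Q = 292.889.
dQ/dP = −0.05·925e^(−0.05P) = −0.05Q = -14.644.
ε = (dQ/dP)(P/Q) = (-14.644)(23/292.889).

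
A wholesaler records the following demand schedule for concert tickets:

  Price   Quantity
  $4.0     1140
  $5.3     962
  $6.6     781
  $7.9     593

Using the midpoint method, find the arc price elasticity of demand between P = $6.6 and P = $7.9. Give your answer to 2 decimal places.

At P = 6.6, Q = 781; at P = 7.9, Q = 593.
ΔQ = -188, ΔP = 1.3. Midpoints: P̄ = 7.25, Q̄ = 687.0.
ε = (ΔQ/ΔP)(P̄/Q̄) = (-188/1.3)(7.25/687.0).

-1.53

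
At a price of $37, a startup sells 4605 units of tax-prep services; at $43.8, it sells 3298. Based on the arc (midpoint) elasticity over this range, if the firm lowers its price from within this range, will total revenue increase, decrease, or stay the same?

increase

Arc ε = (-1307/6.8)(40.40/3951.5) ≈ -1.965.
|ε| = 1.97 > 1, so demand is elastic. A price cut therefore raises total revenue.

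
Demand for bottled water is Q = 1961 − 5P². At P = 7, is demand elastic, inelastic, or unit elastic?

inelastic

Q = 1716, dQ/dP = -70.
ε = (dQ/dP)(P/Q) ≈ -0.286.
|ε| = 0.29 < 1.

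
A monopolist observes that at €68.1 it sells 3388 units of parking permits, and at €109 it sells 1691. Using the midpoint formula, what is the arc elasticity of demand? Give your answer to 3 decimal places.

ΔQ = 1691 − 3388 = -1697; ΔP = 109 − 68.1 = 40.9.
Midpoints: P̄ = 88.55, Q̄ = 2539.5.
ε = (ΔQ/ΔP)(P̄/Q̄) = (-1697/40.9)(88.55/2539.5).

-1.447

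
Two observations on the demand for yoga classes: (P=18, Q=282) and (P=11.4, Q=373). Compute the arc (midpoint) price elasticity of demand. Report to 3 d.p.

-0.619

ΔQ = 373 − 282 = 91; ΔP = 11.4 − 18 = -6.6.
Midpoints: P̄ = 14.70, Q̄ = 327.5.
ε = (ΔQ/ΔP)(P̄/Q̄) = (91/-6.6)(14.70/327.5).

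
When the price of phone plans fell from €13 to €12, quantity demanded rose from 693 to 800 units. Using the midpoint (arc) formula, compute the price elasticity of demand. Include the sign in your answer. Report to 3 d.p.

ΔQ = 800 − 693 = 107; ΔP = 12 − 13 = -1.
Midpoints: P̄ = 12.50, Q̄ = 746.5.
ε = (ΔQ/ΔP)(P̄/Q̄) = (107/-1)(12.50/746.5).

-1.792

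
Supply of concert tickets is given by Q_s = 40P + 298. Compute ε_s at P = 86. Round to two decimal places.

At P = 86, Q_s = 3738.
dQ_s/dP = 40.
ε_s = (dQ_s/dP)(P/Q_s) = (40)(86/3738).

0.92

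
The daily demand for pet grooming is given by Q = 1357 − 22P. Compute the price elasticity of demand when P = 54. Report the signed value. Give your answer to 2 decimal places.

At P = 54, Q = 169.
dQ/dP = −22.
ε = (dQ/dP)(P/Q) = (-22)(54/169).

-7.03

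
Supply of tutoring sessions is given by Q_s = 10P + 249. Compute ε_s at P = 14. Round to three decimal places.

At P = 14, Q_s = 389.
dQ_s/dP = 10.
ε_s = (dQ_s/dP)(P/Q_s) = (10)(14/389).

0.360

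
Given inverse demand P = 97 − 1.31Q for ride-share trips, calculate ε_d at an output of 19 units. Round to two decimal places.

At Q = 19, P = 97 − 1.31(19) = 72.11.
dP/dQ = −1.31, so dQ/dP = 1/(−1.31) = -0.763.
ε = (dQ/dP)(P/Q) = (-0.763)(72.11/19).

-2.90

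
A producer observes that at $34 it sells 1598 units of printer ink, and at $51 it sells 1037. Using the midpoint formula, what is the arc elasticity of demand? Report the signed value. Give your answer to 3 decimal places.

-1.065

ΔQ = 1037 − 1598 = -561; ΔP = 51 − 34 = 17.
Midpoints: P̄ = 42.50, Q̄ = 1317.5.
ε = (ΔQ/ΔP)(P̄/Q̄) = (-561/17)(42.50/1317.5).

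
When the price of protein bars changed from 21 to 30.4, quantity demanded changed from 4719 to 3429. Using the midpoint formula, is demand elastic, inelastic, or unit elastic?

inelastic

Arc ε ≈ -0.866.
|ε| = 0.87 < 1.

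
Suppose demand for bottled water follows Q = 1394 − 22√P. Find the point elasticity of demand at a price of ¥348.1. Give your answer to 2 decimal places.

-0.21

At P = 348.1, Q = 983.536.
dQ/dP = −22/(2√P) = -0.590.
ε = (dQ/dP)(P/Q) = (-0.590)(348.1/983.536).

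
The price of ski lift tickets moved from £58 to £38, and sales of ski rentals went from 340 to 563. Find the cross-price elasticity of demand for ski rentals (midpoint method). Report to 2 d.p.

-1.19

ΔQ_x = 563 − 340 = 223; ΔP_y = 38 − 58 = -20.
Midpoints: P̄_y = 48.00, Q̄_x = 451.5.
ε_xy = (ΔQ_x/ΔP_y)(P̄_y/Q̄_x) = (223/-20)(48.00/451.5).
ε_xy < 0, so the goods are complements.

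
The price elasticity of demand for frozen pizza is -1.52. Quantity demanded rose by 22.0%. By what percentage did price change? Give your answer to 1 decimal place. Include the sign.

%ΔP ≈ %ΔQ / ε = (22.0%)/(-1.52) = -14.47%.

-14.5%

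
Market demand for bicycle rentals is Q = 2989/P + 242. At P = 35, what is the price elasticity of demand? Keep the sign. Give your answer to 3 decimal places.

-0.261

At P = 35, Q = 327.400.
dQ/dP = −2989/P² = -2.440.
ε = (dQ/dP)(P/Q) = (-2.440)(35/327.400).
|ε| < 1, so demand is inelastic at this price.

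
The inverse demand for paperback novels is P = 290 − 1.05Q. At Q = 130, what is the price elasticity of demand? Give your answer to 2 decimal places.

At Q = 130, P = 290 − 1.05(130) = 153.50.
dP/dQ = −1.05, so dQ/dP = 1/(−1.05) = -0.952.
ε = (dQ/dP)(P/Q) = (-0.952)(153.50/130).

-1.12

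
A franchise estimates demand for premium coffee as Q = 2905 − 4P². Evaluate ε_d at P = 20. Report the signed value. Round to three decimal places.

-2.452

At P = 20, Q = 1305.
dQ/dP = −8P = -160.
ε = (dQ/dP)(P/Q) = (-160)(20/1305).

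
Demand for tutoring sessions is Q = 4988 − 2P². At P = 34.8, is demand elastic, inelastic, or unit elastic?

elastic

Q = 2565.920, dQ/dP = -139.200.
ε = (dQ/dP)(P/Q) ≈ -1.888.
|ε| = 1.89 > 1.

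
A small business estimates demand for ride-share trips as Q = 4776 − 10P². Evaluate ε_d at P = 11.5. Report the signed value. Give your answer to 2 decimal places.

At P = 11.5, Q = 3453.500.
dQ/dP = −20P = -230.
ε = (dQ/dP)(P/Q) = (-230)(11.5/3453.500).

-0.77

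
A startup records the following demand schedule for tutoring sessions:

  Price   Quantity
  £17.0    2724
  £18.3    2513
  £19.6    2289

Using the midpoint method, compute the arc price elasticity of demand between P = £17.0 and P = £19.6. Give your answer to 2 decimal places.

At P = 17.0, Q = 2724; at P = 19.6, Q = 2289.
ΔQ = -435, ΔP = 2.6. Midpoints: P̄ = 18.30, Q̄ = 2506.5.
ε = (ΔQ/ΔP)(P̄/Q̄) = (-435/2.6)(18.30/2506.5).

-1.22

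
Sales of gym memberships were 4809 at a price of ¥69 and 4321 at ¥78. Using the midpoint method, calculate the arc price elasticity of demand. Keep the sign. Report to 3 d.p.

-0.873

ΔQ = 4321 − 4809 = -488; ΔP = 78 − 69 = 9.
Midpoints: P̄ = 73.50, Q̄ = 4565.0.
ε = (ΔQ/ΔP)(P̄/Q̄) = (-488/9)(73.50/4565.0).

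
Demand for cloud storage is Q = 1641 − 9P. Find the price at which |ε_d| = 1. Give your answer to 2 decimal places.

For linear demand Q = a − bP, ε = −bP/(a − bP). |ε| = 1 when bP = a − bP, i.e. P = a/(2b).
P = 1641/(2·9) = 1641/18 = 91.1667.

91.17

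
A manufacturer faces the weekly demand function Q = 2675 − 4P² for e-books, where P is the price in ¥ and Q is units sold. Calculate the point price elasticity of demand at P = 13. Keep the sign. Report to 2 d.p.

-0.68

At P = 13, Q = 1999.
dQ/dP = −8P = -104.
ε = (dQ/dP)(P/Q) = (-104)(13/1999).
|ε| < 1, so demand is inelastic at this price.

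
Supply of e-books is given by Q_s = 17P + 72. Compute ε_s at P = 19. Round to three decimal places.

0.818

At P = 19, Q_s = 395.
dQ_s/dP = 17.
ε_s = (dQ_s/dP)(P/Q_s) = (17)(19/395).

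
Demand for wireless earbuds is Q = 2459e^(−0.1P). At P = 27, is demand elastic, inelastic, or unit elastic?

Q = 165.258, dQ/dP = -16.526.
ε = (dQ/dP)(P/Q) ≈ -2.700.
|ε| = 2.70 > 1.

elastic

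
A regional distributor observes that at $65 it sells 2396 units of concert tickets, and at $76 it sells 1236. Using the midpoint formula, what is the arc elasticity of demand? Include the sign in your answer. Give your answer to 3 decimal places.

-4.094

ΔQ = 1236 − 2396 = -1160; ΔP = 76 − 65 = 11.
Midpoints: P̄ = 70.50, Q̄ = 1816.0.
ε = (ΔQ/ΔP)(P̄/Q̄) = (-1160/11)(70.50/1816.0).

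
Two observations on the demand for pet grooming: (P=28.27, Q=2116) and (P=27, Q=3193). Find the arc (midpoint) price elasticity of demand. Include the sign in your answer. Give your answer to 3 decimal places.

ΔQ = 3193 − 2116 = 1077; ΔP = 27 − 28.27 = -1.27.
Midpoints: P̄ = 27.63, Q̄ = 2654.5.
ε = (ΔQ/ΔP)(P̄/Q̄) = (1077/-1.27)(27.63/2654.5).

-8.829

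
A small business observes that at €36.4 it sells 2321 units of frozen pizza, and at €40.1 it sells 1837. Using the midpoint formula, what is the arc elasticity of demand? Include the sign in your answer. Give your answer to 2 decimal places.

-2.41

ΔQ = 1837 − 2321 = -484; ΔP = 40.1 − 36.4 = 3.7.
Midpoints: P̄ = 38.25, Q̄ = 2079.0.
ε = (ΔQ/ΔP)(P̄/Q̄) = (-484/3.7)(38.25/2079.0).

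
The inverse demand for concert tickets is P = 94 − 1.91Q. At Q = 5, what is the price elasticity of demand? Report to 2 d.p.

-8.84

At Q = 5, P = 94 − 1.91(5) = 84.45.
dP/dQ = −1.91, so dQ/dP = 1/(−1.91) = -0.524.
ε = (dQ/dP)(P/Q) = (-0.524)(84.45/5).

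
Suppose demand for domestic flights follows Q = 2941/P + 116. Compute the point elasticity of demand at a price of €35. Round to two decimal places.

-0.42

At P = 35, Q = 200.029.
dQ/dP = −2941/P² = -2.401.
ε = (dQ/dP)(P/Q) = (-2.401)(35/200.029).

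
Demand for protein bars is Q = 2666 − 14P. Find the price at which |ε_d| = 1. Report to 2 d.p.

For linear demand Q = a − bP, ε = −bP/(a − bP). |ε| = 1 when bP = a − bP, i.e. P = a/(2b).
P = 2666/(2·14) = 2666/28 = 95.2143.

95.21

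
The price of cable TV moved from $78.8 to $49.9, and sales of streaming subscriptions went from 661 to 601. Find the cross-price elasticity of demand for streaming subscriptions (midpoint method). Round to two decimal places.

ΔQ_x = 601 − 661 = -60; ΔP_y = 49.9 − 78.8 = -28.9.
Midpoints: P̄_y = 64.35, Q̄_x = 631.0.
ε_xy = (ΔQ_x/ΔP_y)(P̄_y/Q̄_x) = (-60/-28.9)(64.35/631.0).
ε_xy > 0, so the goods are substitutes.

0.21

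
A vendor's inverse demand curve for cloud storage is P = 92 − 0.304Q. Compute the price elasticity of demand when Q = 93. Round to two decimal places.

-2.25

At Q = 93, P = 92 − 0.304(93) = 63.73.
dP/dQ = −0.304, so dQ/dP = 1/(−0.304) = -3.289.
ε = (dQ/dP)(P/Q) = (-3.289)(63.73/93).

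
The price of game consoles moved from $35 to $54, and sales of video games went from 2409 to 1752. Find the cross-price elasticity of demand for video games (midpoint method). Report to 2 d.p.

ΔQ_x = 1752 − 2409 = -657; ΔP_y = 54 − 35 = 19.
Midpoints: P̄_y = 44.50, Q̄_x = 2080.5.
ε_xy = (ΔQ_x/ΔP_y)(P̄_y/Q̄_x) = (-657/19)(44.50/2080.5).

-0.74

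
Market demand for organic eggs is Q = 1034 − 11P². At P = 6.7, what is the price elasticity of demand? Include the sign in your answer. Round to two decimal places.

-1.83

At P = 6.7, Q = 540.210.
dQ/dP = −22P = -147.400.
ε = (dQ/dP)(P/Q) = (-147.400)(6.7/540.210).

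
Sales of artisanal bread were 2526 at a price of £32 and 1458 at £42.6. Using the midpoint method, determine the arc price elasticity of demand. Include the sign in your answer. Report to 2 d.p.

ΔQ = 1458 − 2526 = -1068; ΔP = 42.6 − 32 = 10.6.
Midpoints: P̄ = 37.30, Q̄ = 1992.0.
ε = (ΔQ/ΔP)(P̄/Q̄) = (-1068/10.6)(37.30/1992.0).

-1.89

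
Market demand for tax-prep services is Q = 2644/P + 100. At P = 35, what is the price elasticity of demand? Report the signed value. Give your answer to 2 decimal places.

-0.43

At P = 35, Q = 175.543.
dQ/dP = −2644/P² = -2.158.
ε = (dQ/dP)(P/Q) = (-2.158)(35/175.543).
|ε| < 1, so demand is inelastic at this price.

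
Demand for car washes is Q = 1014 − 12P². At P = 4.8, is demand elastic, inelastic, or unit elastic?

inelastic

Q = 737.520, dQ/dP = -115.200.
ε = (dQ/dP)(P/Q) ≈ -0.750.
|ε| = 0.75 < 1.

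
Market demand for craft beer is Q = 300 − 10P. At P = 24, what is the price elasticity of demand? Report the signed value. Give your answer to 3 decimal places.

At P = 24, Q = 60.
dQ/dP = −10.
ε = (dQ/dP)(P/Q) = (-10)(24/60).

-4.000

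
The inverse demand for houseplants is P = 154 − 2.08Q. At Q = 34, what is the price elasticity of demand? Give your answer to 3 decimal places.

At Q = 34, P = 154 − 2.08(34) = 83.28.
dP/dQ = −2.08, so dQ/dP = 1/(−2.08) = -0.481.
ε = (dQ/dP)(P/Q) = (-0.481)(83.28/34).

-1.178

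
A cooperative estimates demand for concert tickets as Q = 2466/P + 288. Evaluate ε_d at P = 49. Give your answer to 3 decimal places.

At P = 49, Q = 338.327.
dQ/dP = −2466/P² = -1.027.
ε = (dQ/dP)(P/Q) = (-1.027)(49/338.327).
|ε| < 1, so demand is inelastic at this price.

-0.149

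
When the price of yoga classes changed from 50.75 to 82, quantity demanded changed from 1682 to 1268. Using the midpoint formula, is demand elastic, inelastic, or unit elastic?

Arc ε ≈ -0.596.
|ε| = 0.60 < 1.

inelastic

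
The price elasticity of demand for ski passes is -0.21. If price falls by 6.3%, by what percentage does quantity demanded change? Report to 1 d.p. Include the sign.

%ΔQ ≈ ε × %ΔP = (-0.21)(-6.3%) = 1.32%.

1.3%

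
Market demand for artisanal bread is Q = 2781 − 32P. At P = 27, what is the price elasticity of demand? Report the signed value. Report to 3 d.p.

At P = 27, Q = 1917.
dQ/dP = −32.
ε = (dQ/dP)(P/Q) = (-32)(27/1917).
|ε| < 1, so demand is inelastic at this price.

-0.451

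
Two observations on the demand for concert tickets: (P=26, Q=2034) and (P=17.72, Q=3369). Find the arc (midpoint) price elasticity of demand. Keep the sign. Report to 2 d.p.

-1.30

ΔQ = 3369 − 2034 = 1335; ΔP = 17.72 − 26 = -8.28.
Midpoints: P̄ = 21.86, Q̄ = 2701.5.
ε = (ΔQ/ΔP)(P̄/Q̄) = (1335/-8.28)(21.86/2701.5).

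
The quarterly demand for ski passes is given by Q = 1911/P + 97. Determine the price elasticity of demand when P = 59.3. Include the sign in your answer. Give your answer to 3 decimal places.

-0.249

At P = 59.3, Q = 129.226.
dQ/dP = −1911/P² = -0.543.
ε = (dQ/dP)(P/Q) = (-0.543)(59.3/129.226).
|ε| < 1, so demand is inelastic at this price.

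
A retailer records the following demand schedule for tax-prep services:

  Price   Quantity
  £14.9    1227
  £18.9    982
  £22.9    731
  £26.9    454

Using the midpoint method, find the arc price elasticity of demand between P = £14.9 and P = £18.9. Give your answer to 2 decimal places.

At P = 14.9, Q = 1227; at P = 18.9, Q = 982.
ΔQ = -245, ΔP = 4.0. Midpoints: P̄ = 16.90, Q̄ = 1104.5.
ε = (ΔQ/ΔP)(P̄/Q̄) = (-245/4.0)(16.90/1104.5).

-0.94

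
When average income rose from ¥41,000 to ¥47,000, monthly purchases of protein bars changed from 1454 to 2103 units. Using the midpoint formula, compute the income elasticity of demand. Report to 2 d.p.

ΔQ = 649, ΔI = 6000. Midpoints: Ī = 44,000, Q̄ = 1778.5.
ε_I = (ΔQ/ΔI)(Ī/Q̄) = (649/6000)(44000/1778.5).
ε_I > 0, so the good is normal.

2.68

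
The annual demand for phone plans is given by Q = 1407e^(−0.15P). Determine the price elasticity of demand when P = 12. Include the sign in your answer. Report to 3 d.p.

At P = 12, Q = 232.576.
dQ/dP = −0.15·1407e^(−0.15P) = −0.15Q = -34.886.
ε = (dQ/dP)(P/Q) = (-34.886)(12/232.576).

-1.800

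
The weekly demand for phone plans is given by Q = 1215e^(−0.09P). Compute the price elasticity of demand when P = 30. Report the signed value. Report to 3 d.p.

At P = 30, Q = 81.655.
dQ/dP = −0.09·1215e^(−0.09P) = −0.09Q = -7.349.
ε = (dQ/dP)(P/Q) = (-7.349)(30/81.655).

-2.700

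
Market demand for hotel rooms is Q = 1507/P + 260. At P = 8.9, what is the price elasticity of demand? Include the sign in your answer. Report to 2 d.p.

-0.39

At P = 8.9, Q = 429.326.
dQ/dP = −1507/P² = -19.025.
ε = (dQ/dP)(P/Q) = (-19.025)(8.9/429.326).
|ε| < 1, so demand is inelastic at this price.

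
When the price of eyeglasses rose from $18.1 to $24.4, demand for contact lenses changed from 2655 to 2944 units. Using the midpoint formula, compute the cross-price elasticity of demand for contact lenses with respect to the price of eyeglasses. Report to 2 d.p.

ΔQ_x = 2944 − 2655 = 289; ΔP_y = 24.4 − 18.1 = 6.3.
Midpoints: P̄_y = 21.25, Q̄_x = 2799.5.
ε_xy = (ΔQ_x/ΔP_y)(P̄_y/Q̄_x) = (289/6.3)(21.25/2799.5).
ε_xy > 0, so the goods are substitutes.

0.35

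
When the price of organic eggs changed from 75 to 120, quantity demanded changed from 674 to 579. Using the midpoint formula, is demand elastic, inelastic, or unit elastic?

Arc ε ≈ -0.329.
|ε| = 0.33 < 1.

inelastic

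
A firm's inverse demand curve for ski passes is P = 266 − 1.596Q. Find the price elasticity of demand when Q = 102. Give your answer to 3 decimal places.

At Q = 102, P = 266 − 1.596(102) = 103.21.
dP/dQ = −1.596, so dQ/dP = 1/(−1.596) = -0.627.
ε = (dQ/dP)(P/Q) = (-0.627)(103.21/102).

-0.634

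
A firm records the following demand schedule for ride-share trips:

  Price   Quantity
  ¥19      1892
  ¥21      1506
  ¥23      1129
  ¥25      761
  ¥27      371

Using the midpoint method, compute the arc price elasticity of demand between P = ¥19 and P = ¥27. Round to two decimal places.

At P = 19, Q = 1892; at P = 27, Q = 371.
ΔQ = -1521, ΔP = 8. Midpoints: P̄ = 23.00, Q̄ = 1131.5.
ε = (ΔQ/ΔP)(P̄/Q̄) = (-1521/8)(23.00/1131.5).

-3.86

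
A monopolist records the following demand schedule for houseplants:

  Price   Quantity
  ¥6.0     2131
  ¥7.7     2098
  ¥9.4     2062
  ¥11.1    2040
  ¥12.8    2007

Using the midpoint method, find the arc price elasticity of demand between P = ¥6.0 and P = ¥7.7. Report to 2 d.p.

At P = 6.0, Q = 2131; at P = 7.7, Q = 2098.
ΔQ = -33, ΔP = 1.7. Midpoints: P̄ = 6.85, Q̄ = 2114.5.
ε = (ΔQ/ΔP)(P̄/Q̄) = (-33/1.7)(6.85/2114.5).

-0.06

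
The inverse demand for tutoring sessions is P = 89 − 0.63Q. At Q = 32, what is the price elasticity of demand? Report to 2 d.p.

At Q = 32, P = 89 − 0.63(32) = 68.84.
dP/dQ = −0.63, so dQ/dP = 1/(−0.63) = -1.587.
ε = (dQ/dP)(P/Q) = (-1.587)(68.84/32).

-3.41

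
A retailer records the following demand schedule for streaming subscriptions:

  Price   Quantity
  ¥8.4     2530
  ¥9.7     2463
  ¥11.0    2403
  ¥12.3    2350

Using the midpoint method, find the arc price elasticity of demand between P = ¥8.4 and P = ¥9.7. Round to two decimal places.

At P = 8.4, Q = 2530; at P = 9.7, Q = 2463.
ΔQ = -67, ΔP = 1.3. Midpoints: P̄ = 9.05, Q̄ = 2496.5.
ε = (ΔQ/ΔP)(P̄/Q̄) = (-67/1.3)(9.05/2496.5).

-0.19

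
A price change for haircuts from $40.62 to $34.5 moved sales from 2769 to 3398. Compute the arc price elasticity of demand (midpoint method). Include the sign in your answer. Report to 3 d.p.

-1.252

ΔQ = 3398 − 2769 = 629; ΔP = 34.5 − 40.62 = -6.12.
Midpoints: P̄ = 37.56, Q̄ = 3083.5.
ε = (ΔQ/ΔP)(P̄/Q̄) = (629/-6.12)(37.56/3083.5).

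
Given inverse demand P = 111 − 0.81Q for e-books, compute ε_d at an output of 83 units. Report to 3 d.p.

At Q = 83, P = 111 − 0.81(83) = 43.77.
dP/dQ = −0.81, so dQ/dP = 1/(−0.81) = -1.235.
ε = (dQ/dP)(P/Q) = (-1.235)(43.77/83).

-0.651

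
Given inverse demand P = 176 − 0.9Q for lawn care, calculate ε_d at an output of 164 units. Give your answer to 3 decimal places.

At Q = 164, P = 176 − 0.9(164) = 28.40.
dP/dQ = −0.9, so dQ/dP = 1/(−0.9) = -1.111.
ε = (dQ/dP)(P/Q) = (-1.111)(28.40/164).

-0.192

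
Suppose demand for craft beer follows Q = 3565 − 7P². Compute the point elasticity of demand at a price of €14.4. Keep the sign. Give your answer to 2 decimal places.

-1.37

At P = 14.4, Q = 2113.480.
dQ/dP = −14P = -201.600.
ε = (dQ/dP)(P/Q) = (-201.600)(14.4/2113.480).
|ε| > 1, so demand is elastic at this price.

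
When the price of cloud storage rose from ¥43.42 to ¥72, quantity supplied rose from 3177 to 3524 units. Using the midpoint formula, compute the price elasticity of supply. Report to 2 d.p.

ΔQ = 3524 − 3177 = 347; ΔP = 72 − 43.42 = 28.58.
Midpoints: P̄ = 57.71, Q̄ = 3350.5.
ε_s = (ΔQ/ΔP)(P̄/Q̄) = (347/28.58)(57.71/3350.5).

0.21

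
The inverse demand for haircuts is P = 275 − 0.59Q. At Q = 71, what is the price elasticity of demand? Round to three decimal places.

At Q = 71, P = 275 − 0.59(71) = 233.11.
dP/dQ = −0.59, so dQ/dP = 1/(−0.59) = -1.695.
ε = (dQ/dP)(P/Q) = (-1.695)(233.11/71).

-5.565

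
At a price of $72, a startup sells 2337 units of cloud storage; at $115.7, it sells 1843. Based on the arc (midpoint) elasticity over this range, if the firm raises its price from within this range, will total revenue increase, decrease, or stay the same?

increase

Arc ε = (-494/43.7)(93.85/2090.0) ≈ -0.508.
|ε| = 0.51 < 1, so demand is inelastic. A price rise therefore raises total revenue.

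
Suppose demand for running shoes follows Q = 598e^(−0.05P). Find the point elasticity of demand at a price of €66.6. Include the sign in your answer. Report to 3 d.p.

-3.330

At P = 66.6, Q = 21.404.
dQ/dP = −0.05·598e^(−0.05P) = −0.05Q = -1.070.
ε = (dQ/dP)(P/Q) = (-1.070)(66.6/21.404).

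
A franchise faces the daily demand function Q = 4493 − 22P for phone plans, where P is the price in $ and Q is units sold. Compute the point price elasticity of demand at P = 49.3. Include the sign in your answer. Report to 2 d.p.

At P = 49.3, Q = 3408.400.
dQ/dP = −22.
ε = (dQ/dP)(P/Q) = (-22)(49.3/3408.400).

-0.32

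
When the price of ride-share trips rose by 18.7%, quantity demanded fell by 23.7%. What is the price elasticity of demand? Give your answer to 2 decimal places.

ε = %ΔQ / %ΔP = (-23.7)/(18.7) = -1.267.

-1.27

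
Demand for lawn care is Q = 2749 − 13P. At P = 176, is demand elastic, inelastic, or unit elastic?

elastic

Q = 461, dQ/dP = -13.
ε = (dQ/dP)(P/Q) ≈ -4.963.
|ε| = 4.96 > 1.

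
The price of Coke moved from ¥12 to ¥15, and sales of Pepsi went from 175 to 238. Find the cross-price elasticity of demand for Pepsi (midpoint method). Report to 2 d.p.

1.37

ΔQ_x = 238 − 175 = 63; ΔP_y = 15 − 12 = 3.
Midpoints: P̄_y = 13.50, Q̄_x = 206.5.
ε_xy = (ΔQ_x/ΔP_y)(P̄_y/Q̄_x) = (63/3)(13.50/206.5).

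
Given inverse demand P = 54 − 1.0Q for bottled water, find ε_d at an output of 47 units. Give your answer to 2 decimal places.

At Q = 47, P = 54 − 1.0(47) = 7.00.
dP/dQ = −1.0, so dQ/dP = 1/(−1.0) = -1.000.
ε = (dQ/dP)(P/Q) = (-1.000)(7.00/47).

-0.15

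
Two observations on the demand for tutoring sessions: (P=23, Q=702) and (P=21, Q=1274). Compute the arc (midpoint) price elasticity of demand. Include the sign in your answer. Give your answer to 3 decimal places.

-6.368

ΔQ = 1274 − 702 = 572; ΔP = 21 − 23 = -2.
Midpoints: P̄ = 22.00, Q̄ = 988.0.
ε = (ΔQ/ΔP)(P̄/Q̄) = (572/-2)(22.00/988.0).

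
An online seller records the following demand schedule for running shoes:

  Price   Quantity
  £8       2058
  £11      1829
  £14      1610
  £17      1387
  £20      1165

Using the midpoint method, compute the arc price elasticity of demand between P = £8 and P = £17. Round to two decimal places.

At P = 8, Q = 2058; at P = 17, Q = 1387.
ΔQ = -671, ΔP = 9. Midpoints: P̄ = 12.50, Q̄ = 1722.5.
ε = (ΔQ/ΔP)(P̄/Q̄) = (-671/9)(12.50/1722.5).

-0.54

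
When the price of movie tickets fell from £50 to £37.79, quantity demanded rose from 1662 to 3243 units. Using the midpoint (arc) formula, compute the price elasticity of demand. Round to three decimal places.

-2.318

ΔQ = 3243 − 1662 = 1581; ΔP = 37.79 − 50 = -12.21.
Midpoints: P̄ = 43.89, Q̄ = 2452.5.
ε = (ΔQ/ΔP)(P̄/Q̄) = (1581/-12.21)(43.89/2452.5).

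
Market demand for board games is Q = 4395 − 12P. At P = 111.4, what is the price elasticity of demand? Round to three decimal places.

-0.437

At P = 111.4, Q = 3058.200.
dQ/dP = −12.
ε = (dQ/dP)(P/Q) = (-12)(111.4/3058.200).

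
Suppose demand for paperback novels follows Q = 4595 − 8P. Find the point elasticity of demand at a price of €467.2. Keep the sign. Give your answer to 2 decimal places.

-4.36

At P = 467.2, Q = 857.400.
dQ/dP = −8.
ε = (dQ/dP)(P/Q) = (-8)(467.2/857.400).
|ε| > 1, so demand is elastic at this price.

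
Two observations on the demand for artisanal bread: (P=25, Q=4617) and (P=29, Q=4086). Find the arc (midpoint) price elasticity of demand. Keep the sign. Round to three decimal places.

ΔQ = 4086 − 4617 = -531; ΔP = 29 − 25 = 4.
Midpoints: P̄ = 27.00, Q̄ = 4351.5.
ε = (ΔQ/ΔP)(P̄/Q̄) = (-531/4)(27.00/4351.5).

-0.824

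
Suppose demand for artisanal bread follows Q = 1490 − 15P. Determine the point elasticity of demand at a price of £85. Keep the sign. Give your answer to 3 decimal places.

At P = 85, Q = 215.
dQ/dP = −15.
ε = (dQ/dP)(P/Q) = (-15)(85/215).
|ε| > 1, so demand is elastic at this price.

-5.930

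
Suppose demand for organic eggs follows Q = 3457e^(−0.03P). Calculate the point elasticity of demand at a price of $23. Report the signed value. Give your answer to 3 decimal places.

-0.690

At P = 23, Q = 1733.948.
dQ/dP = −0.03·3457e^(−0.03P) = −0.03Q = -52.018.
ε = (dQ/dP)(P/Q) = (-52.018)(23/1733.948).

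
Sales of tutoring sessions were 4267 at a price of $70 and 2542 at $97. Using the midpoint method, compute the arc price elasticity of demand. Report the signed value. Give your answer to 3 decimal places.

ΔQ = 2542 − 4267 = -1725; ΔP = 97 − 70 = 27.
Midpoints: P̄ = 83.50, Q̄ = 3404.5.
ε = (ΔQ/ΔP)(P̄/Q̄) = (-1725/27)(83.50/3404.5).

-1.567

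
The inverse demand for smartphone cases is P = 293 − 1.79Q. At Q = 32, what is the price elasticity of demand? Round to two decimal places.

-4.12

At Q = 32, P = 293 − 1.79(32) = 235.72.
dP/dQ = −1.79, so dQ/dP = 1/(−1.79) = -0.559.
ε = (dQ/dP)(P/Q) = (-0.559)(235.72/32).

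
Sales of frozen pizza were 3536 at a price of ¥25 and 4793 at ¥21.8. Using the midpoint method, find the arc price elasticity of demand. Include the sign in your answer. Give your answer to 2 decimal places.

ΔQ = 4793 − 3536 = 1257; ΔP = 21.8 − 25 = -3.2.
Midpoints: P̄ = 23.40, Q̄ = 4164.5.
ε = (ΔQ/ΔP)(P̄/Q̄) = (1257/-3.2)(23.40/4164.5).

-2.21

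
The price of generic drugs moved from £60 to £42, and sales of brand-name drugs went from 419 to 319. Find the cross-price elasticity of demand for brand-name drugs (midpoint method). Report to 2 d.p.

ΔQ_x = 319 − 419 = -100; ΔP_y = 42 − 60 = -18.
Midpoints: P̄_y = 51.00, Q̄_x = 369.0.
ε_xy = (ΔQ_x/ΔP_y)(P̄_y/Q̄_x) = (-100/-18)(51.00/369.0).

0.77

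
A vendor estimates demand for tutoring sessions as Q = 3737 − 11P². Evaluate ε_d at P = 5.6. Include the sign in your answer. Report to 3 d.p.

-0.203

At P = 5.6, Q = 3392.040.
dQ/dP = −22P = -123.200.
ε = (dQ/dP)(P/Q) = (-123.200)(5.6/3392.040).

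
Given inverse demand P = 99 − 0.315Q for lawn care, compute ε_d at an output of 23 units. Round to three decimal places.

At Q = 23, P = 99 − 0.315(23) = 91.75.
dP/dQ = −0.315, so dQ/dP = 1/(−0.315) = -3.175.
ε = (dQ/dP)(P/Q) = (-3.175)(91.75/23).

-12.665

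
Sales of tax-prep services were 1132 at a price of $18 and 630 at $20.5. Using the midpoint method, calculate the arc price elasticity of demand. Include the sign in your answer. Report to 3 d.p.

-4.388

ΔQ = 630 − 1132 = -502; ΔP = 20.5 − 18 = 2.5.
Midpoints: P̄ = 19.25, Q̄ = 881.0.
ε = (ΔQ/ΔP)(P̄/Q̄) = (-502/2.5)(19.25/881.0).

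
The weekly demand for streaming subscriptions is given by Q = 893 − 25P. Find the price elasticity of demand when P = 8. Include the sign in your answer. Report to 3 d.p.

At P = 8, Q = 693.
dQ/dP = −25.
ε = (dQ/dP)(P/Q) = (-25)(8/693).

-0.289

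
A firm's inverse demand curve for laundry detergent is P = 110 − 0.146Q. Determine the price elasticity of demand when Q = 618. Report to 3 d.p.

At Q = 618, P = 110 − 0.146(618) = 19.77.
dP/dQ = −0.146, so dQ/dP = 1/(−0.146) = -6.849.
ε = (dQ/dP)(P/Q) = (-6.849)(19.77/618).

-0.219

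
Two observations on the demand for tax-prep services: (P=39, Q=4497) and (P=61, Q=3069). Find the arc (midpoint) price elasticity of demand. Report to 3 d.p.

-0.858

ΔQ = 3069 − 4497 = -1428; ΔP = 61 − 39 = 22.
Midpoints: P̄ = 50.00, Q̄ = 3783.0.
ε = (ΔQ/ΔP)(P̄/Q̄) = (-1428/22)(50.00/3783.0).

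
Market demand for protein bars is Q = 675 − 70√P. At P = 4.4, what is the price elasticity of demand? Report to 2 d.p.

-0.14

At P = 4.4, Q = 528.167.
dQ/dP = −70/(2√P) = -16.686.
ε = (dQ/dP)(P/Q) = (-16.686)(4.4/528.167).
|ε| < 1, so demand is inelastic at this price.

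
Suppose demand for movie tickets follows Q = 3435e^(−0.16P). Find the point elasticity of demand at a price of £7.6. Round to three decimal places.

At P = 7.6, Q = 1018.180.
dQ/dP = −0.16·3435e^(−0.16P) = −0.16Q = -162.909.
ε = (dQ/dP)(P/Q) = (-162.909)(7.6/1018.180).

-1.216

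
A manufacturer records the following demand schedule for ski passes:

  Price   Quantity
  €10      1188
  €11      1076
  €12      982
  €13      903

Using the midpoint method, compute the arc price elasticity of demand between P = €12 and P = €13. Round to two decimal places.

At P = 12, Q = 982; at P = 13, Q = 903.
ΔQ = -79, ΔP = 1. Midpoints: P̄ = 12.50, Q̄ = 942.5.
ε = (ΔQ/ΔP)(P̄/Q̄) = (-79/1)(12.50/942.5).

-1.05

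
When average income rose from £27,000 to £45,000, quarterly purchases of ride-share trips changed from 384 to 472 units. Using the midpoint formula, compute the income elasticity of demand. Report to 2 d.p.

0.41

ΔQ = 88, ΔI = 18000. Midpoints: Ī = 36,000, Q̄ = 428.0.
ε_I = (ΔQ/ΔI)(Ī/Q̄) = (88/18000)(36000/428.0).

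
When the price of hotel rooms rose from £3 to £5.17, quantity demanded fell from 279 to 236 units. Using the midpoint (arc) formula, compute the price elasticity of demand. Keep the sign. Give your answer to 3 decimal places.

-0.314

ΔQ = 236 − 279 = -43; ΔP = 5.17 − 3 = 2.17.
Midpoints: P̄ = 4.08, Q̄ = 257.5.
ε = (ΔQ/ΔP)(P̄/Q̄) = (-43/2.17)(4.08/257.5).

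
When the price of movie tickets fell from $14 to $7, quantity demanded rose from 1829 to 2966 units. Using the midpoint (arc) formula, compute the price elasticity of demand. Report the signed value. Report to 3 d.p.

ΔQ = 2966 − 1829 = 1137; ΔP = 7 − 14 = -7.
Midpoints: P̄ = 10.50, Q̄ = 2397.5.
ε = (ΔQ/ΔP)(P̄/Q̄) = (1137/-7)(10.50/2397.5).

-0.711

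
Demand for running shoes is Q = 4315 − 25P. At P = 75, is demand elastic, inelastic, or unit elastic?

Q = 2440, dQ/dP = -25.
ε = (dQ/dP)(P/Q) ≈ -0.768.
|ε| = 0.77 < 1.

inelastic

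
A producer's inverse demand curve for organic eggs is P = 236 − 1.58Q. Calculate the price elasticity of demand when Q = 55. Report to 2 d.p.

At Q = 55, P = 236 − 1.58(55) = 149.10.
dP/dQ = −1.58, so dQ/dP = 1/(−1.58) = -0.633.
ε = (dQ/dP)(P/Q) = (-0.633)(149.10/55).

-1.72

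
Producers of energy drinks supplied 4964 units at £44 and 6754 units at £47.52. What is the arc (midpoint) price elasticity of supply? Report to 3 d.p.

ΔQ = 6754 − 4964 = 1790; ΔP = 47.52 − 44 = 3.52.
Midpoints: P̄ = 45.76, Q̄ = 5859.0.
ε_s = (ΔQ/ΔP)(P̄/Q̄) = (1790/3.52)(45.76/5859.0).

3.972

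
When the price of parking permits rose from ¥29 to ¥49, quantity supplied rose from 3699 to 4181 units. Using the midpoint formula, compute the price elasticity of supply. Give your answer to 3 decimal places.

ΔQ = 4181 − 3699 = 482; ΔP = 49 − 29 = 20.
Midpoints: P̄ = 39.00, Q̄ = 3940.0.
ε_s = (ΔQ/ΔP)(P̄/Q̄) = (482/20)(39.00/3940.0).

0.239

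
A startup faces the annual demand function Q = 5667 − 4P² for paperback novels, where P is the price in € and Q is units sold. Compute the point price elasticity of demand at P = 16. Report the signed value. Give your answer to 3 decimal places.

-0.441

At P = 16, Q = 4643.
dQ/dP = −8P = -128.
ε = (dQ/dP)(P/Q) = (-128)(16/4643).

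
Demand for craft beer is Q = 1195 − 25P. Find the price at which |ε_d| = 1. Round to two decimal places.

23.90

For linear demand Q = a − bP, ε = −bP/(a − bP). |ε| = 1 when bP = a − bP, i.e. P = a/(2b).
P = 1195/(2·25) = 1195/50 = 23.9000.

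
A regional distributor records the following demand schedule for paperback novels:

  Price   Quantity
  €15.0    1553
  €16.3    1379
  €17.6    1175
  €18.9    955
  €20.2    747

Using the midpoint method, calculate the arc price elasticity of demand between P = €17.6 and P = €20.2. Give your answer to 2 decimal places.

At P = 17.6, Q = 1175; at P = 20.2, Q = 747.
ΔQ = -428, ΔP = 2.6. Midpoints: P̄ = 18.90, Q̄ = 961.0.
ε = (ΔQ/ΔP)(P̄/Q̄) = (-428/2.6)(18.90/961.0).

-3.24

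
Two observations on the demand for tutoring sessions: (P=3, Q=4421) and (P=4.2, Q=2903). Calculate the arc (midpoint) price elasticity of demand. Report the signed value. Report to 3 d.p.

-1.244

ΔQ = 2903 − 4421 = -1518; ΔP = 4.2 − 3 = 1.2.
Midpoints: P̄ = 3.60, Q̄ = 3662.0.
ε = (ΔQ/ΔP)(P̄/Q̄) = (-1518/1.2)(3.60/3662.0).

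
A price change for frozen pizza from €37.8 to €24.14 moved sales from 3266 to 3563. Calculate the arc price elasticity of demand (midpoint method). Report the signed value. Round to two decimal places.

-0.20

ΔQ = 3563 − 3266 = 297; ΔP = 24.14 − 37.8 = -13.66.
Midpoints: P̄ = 30.97, Q̄ = 3414.5.
ε = (ΔQ/ΔP)(P̄/Q̄) = (297/-13.66)(30.97/3414.5).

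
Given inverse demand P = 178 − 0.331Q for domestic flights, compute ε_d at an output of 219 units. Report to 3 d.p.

-1.456

At Q = 219, P = 178 − 0.331(219) = 105.51.
dP/dQ = −0.331, so dQ/dP = 1/(−0.331) = -3.021.
ε = (dQ/dP)(P/Q) = (-3.021)(105.51/219).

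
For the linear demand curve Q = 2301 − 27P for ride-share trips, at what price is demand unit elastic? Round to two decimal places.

For linear demand Q = a − bP, ε = −bP/(a − bP). |ε| = 1 when bP = a − bP, i.e. P = a/(2b).
P = 2301/(2·27) = 2301/54 = 42.6111.

42.61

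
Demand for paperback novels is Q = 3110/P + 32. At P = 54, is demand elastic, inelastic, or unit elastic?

Q = 89.593, dQ/dP = -1.067.
ε = (dQ/dP)(P/Q) ≈ -0.643.
|ε| = 0.64 < 1.

inelastic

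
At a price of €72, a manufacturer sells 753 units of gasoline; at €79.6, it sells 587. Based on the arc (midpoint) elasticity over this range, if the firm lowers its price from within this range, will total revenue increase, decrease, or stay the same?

increase

Arc ε = (-166/7.6)(75.80/670.0) ≈ -2.471.
|ε| = 2.47 > 1, so demand is elastic. A price cut therefore raises total revenue.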